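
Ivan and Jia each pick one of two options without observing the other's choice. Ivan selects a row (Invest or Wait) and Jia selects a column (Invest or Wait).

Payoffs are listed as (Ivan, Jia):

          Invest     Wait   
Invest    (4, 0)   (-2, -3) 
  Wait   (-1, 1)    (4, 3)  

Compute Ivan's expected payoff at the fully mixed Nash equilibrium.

14/11

First find y, the probability Jia plays Invest, from Ivan's indifference between Invest and Wait: 4y − 2(1−y) = −y + 4(1−y), giving y = 6/11.
Since Ivan is indifferent in equilibrium, Ivan's expected payoff equals the payoff from either row against (6/11, 5/11). Using Invest: 4(6/11) − 2(5/11) = 14/11.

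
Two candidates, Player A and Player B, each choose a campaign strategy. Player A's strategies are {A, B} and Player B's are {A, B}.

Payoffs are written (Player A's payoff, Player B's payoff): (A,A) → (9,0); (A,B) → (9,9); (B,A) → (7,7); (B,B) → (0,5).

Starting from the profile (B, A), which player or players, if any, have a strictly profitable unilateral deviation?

Player A

Player A at (B, A) earns 7; deviating to A yields 9 — a strict improvement.
Player B earns 7; deviating to B yields 5 — not better.
Only Player A has a strictly profitable deviation.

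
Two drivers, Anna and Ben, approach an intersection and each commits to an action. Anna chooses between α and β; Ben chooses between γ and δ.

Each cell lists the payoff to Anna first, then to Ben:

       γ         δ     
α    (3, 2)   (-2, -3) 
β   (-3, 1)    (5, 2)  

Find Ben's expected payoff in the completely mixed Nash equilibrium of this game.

First find x, the probability Anna plays α, from Ben's indifference between γ and δ: 2x + (1−x) = −3x + 2(1−x), giving x = 1/6.
Since Ben is indifferent in equilibrium, Ben's expected payoff equals the payoff from either column against (1/6, 5/6). Using γ: 2(1/6) + (5/6) = 7/6.

7/6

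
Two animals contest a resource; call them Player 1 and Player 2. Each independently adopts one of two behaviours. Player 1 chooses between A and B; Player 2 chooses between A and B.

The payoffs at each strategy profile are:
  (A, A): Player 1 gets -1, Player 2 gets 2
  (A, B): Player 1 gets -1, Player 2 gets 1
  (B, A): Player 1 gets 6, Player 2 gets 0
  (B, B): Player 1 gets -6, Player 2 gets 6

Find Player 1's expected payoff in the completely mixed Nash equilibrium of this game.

First find y, the probability Player 2 plays A, from Player 1's indifference between A and B: −y − (1−y) = 6y − 6(1−y), giving y = 5/12.
Since Player 1 is indifferent in equilibrium, Player 1's expected payoff equals the payoff from either row against (5/12, 7/12). Using A: −(5/12) − (7/12) = -1.

-1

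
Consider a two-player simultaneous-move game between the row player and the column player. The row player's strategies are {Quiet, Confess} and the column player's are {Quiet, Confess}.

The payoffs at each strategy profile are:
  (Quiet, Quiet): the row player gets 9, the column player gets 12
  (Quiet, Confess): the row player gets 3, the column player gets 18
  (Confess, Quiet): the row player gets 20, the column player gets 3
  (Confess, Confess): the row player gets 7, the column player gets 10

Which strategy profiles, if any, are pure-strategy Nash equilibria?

(Quiet, Quiet): the row player prefers Confess (20 > 9); the column player prefers Confess (18 > 12) — not an equilibrium.
(Quiet, Confess): the row player prefers Confess (7 > 3) — not an equilibrium.
(Confess, Quiet): the column player prefers Confess (10 > 3) — not an equilibrium.
(Confess, Confess): the row player gets 7 ≥ 3 from Quiet, and the column player gets 10 ≥ 3 from Quiet — Nash equilibrium.

(Confess, Confess)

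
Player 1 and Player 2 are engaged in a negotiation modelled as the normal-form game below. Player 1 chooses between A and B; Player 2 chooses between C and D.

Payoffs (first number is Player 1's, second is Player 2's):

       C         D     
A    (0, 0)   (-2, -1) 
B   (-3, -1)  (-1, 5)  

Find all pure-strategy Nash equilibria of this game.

(A, C): Player 1 gets 0 ≥ -3 from B, and Player 2 gets 0 ≥ -1 from D — Nash equilibrium.
(A, D): Player 1 prefers B (-1 > -2); Player 2 prefers C (0 > -1) — not an equilibrium.
(B, C): Player 1 prefers A (0 > -3); Player 2 prefers D (5 > -1) — not an equilibrium.
(B, D): Player 1 gets -1 ≥ -2 from A, and Player 2 gets 5 ≥ -1 from C — Nash equilibrium.

(A, C) and (B, D)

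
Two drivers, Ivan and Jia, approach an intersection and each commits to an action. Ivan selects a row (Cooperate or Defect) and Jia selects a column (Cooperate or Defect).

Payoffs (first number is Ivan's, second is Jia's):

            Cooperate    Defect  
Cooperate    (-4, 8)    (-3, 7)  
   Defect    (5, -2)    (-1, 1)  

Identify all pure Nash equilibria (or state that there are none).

(Cooperate, Cooperate): Ivan prefers Defect (5 > -4) — not an equilibrium.
(Cooperate, Defect): Ivan prefers Defect (-1 > -3); Jia prefers Cooperate (8 > 7) — not an equilibrium.
(Defect, Cooperate): Jia prefers Defect (1 > -2) — not an equilibrium.
(Defect, Defect): Ivan gets -1 ≥ -3 from Cooperate, and Jia gets 1 ≥ -2 from Cooperate — Nash equilibrium.

(Defect, Defect)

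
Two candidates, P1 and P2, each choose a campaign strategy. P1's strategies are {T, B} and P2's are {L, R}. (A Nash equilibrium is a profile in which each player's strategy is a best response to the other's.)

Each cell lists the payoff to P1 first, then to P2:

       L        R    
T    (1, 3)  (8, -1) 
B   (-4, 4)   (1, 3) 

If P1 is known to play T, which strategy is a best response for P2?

L

Against T, P2 earns 3 from L and -1 from R.
So L is the best response.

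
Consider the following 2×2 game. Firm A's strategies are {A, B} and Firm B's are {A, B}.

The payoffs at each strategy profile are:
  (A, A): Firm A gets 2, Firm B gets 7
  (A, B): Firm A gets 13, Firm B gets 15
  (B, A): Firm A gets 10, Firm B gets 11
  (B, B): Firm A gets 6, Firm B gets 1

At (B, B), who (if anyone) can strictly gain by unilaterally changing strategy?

Firm A at (B, B) earns 6; deviating to A yields 13 — a strict improvement.
Firm B earns 1; deviating to A yields 11 — a strict improvement.
Both Firm A and Firm B have strictly profitable deviations.

Both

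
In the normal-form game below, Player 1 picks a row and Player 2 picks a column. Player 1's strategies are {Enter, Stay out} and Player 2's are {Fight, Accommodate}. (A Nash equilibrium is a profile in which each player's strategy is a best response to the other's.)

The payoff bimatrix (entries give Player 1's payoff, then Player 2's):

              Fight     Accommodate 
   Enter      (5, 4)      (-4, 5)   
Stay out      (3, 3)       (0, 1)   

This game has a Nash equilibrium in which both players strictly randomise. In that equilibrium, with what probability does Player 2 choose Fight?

Let q be the probability that Player 2 plays Fight. In a completely mixed equilibrium, Player 1 must be indifferent between Enter and Stay out.
Player 1's expected payoff from Enter is 5q − 4(1−q); from Stay out it is 3q.
Setting these equal: 9q − 4 = 3q, so q = 2/3.

2/3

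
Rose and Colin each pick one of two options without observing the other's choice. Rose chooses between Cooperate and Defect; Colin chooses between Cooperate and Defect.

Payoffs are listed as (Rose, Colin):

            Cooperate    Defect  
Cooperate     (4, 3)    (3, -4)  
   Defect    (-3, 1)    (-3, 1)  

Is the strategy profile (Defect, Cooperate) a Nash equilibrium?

At (Defect, Cooperate), Rose earns -3; switching to Cooperate would give 4, so Rose would deviate.
Colin earns 1; switching to Defect would give 1, so Colin has no profitable deviation.
Since at least one player can profitably deviate, this is not a Nash equilibrium.

No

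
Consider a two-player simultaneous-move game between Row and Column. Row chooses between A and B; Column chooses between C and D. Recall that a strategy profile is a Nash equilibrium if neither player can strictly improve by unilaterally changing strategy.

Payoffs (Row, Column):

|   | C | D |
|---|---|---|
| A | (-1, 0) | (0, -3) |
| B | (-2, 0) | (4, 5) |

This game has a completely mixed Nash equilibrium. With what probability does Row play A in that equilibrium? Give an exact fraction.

5/8

Let p be the probability that Row plays A. In a completely mixed equilibrium, Column must be indifferent between C and D.
Column's expected payoff from C is 0; from D it is −3p + 5(1−p).
Setting these equal: 0 = −8p + 5, so p = 5/8.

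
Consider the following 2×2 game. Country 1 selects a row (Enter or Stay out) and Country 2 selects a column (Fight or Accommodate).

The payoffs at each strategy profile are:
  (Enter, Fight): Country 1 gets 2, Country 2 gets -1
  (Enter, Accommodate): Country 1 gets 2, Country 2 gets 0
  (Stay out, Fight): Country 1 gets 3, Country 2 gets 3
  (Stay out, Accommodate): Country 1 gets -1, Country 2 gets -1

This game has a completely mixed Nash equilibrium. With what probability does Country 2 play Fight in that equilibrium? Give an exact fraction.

Let y be the probability that Country 2 plays Fight. In a completely mixed equilibrium, Country 1 must be indifferent between Enter and Stay out.
Country 1's expected payoff from Enter is 2y + 2(1−y); from Stay out it is 3y − (1−y).
Setting these equal: 2 = 4y − 1, so y = 3/4.

3/4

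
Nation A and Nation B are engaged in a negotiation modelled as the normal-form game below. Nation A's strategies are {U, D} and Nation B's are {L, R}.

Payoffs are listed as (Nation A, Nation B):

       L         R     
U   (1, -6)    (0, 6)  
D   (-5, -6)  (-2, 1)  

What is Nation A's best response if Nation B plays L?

Against L, Nation A earns 1 from U and -5 from D.
So U is the best response.

U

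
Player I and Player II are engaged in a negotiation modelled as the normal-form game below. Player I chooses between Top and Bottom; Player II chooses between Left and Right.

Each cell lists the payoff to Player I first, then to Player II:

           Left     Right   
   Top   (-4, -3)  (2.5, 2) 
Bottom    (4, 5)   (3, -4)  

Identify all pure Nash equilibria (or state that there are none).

(Top, Left): Player I prefers Bottom (4 > -4); Player II prefers Right (2 > -3) — not an equilibrium.
(Top, Right): Player I prefers Bottom (3 > 2.5) — not an equilibrium.
(Bottom, Left): Player I gets 4 ≥ -4 from Top, and Player II gets 5 ≥ -4 from Right — Nash equilibrium.
(Bottom, Right): Player II prefers Left (5 > -4) — not an equilibrium.

(Bottom, Left)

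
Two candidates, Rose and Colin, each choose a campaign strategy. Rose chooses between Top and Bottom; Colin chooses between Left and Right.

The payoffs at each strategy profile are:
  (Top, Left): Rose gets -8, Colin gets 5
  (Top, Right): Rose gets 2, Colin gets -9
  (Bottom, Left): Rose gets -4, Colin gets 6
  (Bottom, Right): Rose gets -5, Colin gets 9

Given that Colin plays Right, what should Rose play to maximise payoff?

Against Right, Rose earns 2 from Top and -5 from Bottom.
So Top is the best response.

Top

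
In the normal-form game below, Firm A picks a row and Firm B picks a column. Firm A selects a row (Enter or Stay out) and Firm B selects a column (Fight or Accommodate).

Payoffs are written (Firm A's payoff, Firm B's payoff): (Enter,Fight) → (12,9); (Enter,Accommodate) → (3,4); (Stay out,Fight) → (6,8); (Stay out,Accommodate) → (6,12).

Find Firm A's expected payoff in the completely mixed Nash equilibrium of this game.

First find q, the probability Firm B plays Fight, from Firm A's indifference between Enter and Stay out: 12q + 3(1−q) = 6q + 6(1−q), giving q = 1/3.
Since Firm A is indifferent in equilibrium, Firm A's expected payoff equals the payoff from either row against (1/3, 2/3). Using Enter: 12(1/3) + 3(2/3) = 6.

6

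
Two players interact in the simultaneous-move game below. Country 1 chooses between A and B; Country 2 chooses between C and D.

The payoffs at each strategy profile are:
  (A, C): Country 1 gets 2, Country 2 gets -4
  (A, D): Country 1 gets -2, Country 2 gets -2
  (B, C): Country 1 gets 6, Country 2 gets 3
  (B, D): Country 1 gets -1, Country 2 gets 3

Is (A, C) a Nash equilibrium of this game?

At (A, C), Country 1 earns 2; switching to B would give 6, so Country 1 would deviate.
Country 2 earns -4; switching to D would give -2, so Country 2 would deviate.
Since at least one player can profitably deviate, this is not a Nash equilibrium.

No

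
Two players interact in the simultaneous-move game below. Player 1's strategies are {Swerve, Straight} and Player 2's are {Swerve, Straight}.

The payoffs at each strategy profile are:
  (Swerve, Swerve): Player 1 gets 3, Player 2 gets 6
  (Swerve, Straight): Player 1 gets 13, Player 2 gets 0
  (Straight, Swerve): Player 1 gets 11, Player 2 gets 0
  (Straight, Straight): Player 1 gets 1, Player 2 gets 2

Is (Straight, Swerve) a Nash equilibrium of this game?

At (Straight, Swerve), Player 1 earns 11; switching to Swerve would give 3, so Player 1 has no profitable deviation.
Player 2 earns 0; switching to Straight would give 2, so Player 2 would deviate.
Since at least one player can profitably deviate, this is not a Nash equilibrium.

No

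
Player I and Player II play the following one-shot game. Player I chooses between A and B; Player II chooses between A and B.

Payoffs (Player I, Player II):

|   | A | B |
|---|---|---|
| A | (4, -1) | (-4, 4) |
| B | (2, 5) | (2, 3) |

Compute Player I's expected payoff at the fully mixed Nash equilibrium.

2

First find q, the probability Player II plays A, from Player I's indifference between A and B: 4q − 4(1−q) = 2q + 2(1−q), giving q = 3/4.
Since Player I is indifferent in equilibrium, Player I's expected payoff equals the payoff from either row against (3/4, 1/4). Using A: 4(3/4) − 4(1/4) = 2.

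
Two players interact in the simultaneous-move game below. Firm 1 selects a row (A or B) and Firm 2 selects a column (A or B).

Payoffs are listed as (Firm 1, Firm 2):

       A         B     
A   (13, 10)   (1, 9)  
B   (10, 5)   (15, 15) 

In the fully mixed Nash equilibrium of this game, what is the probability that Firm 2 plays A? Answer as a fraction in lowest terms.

14/17

Let c be the probability that Firm 2 plays A. In a completely mixed equilibrium, Firm 1 must be indifferent between A and B.
Firm 1's expected payoff from A is 13c + (1−c); from B it is 10c + 15(1−c).
Setting these equal: 12c + 1 = −5c + 15, so c = 14/17.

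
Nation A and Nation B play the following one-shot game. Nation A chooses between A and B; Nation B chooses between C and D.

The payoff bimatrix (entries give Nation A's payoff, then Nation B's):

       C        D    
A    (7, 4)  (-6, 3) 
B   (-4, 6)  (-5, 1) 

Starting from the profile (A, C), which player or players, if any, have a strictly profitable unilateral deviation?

Neither

Nation A at (A, C) earns 7; deviating to B yields -4 — not better.
Nation B earns 4; deviating to D yields 3 — not better.
Neither player can strictly improve; the profile is a Nash equilibrium.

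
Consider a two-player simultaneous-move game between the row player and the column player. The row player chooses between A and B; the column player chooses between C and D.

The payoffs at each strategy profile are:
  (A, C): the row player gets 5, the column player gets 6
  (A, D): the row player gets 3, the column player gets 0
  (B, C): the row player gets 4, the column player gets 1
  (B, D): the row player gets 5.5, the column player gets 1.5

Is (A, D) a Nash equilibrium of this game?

At (A, D), the row player earns 3; switching to B would give 5.5, so the row player would deviate.
The column player earns 0; switching to C would give 6, so the column player would deviate.
Since at least one player can profitably deviate, this is not a Nash equilibrium.

No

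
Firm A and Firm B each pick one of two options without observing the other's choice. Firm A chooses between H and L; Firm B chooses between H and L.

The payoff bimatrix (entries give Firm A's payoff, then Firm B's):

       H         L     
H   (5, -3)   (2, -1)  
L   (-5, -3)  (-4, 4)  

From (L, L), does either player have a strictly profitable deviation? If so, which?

Firm A at (L, L) earns -4; deviating to H yields 2 — a strict improvement.
Firm B earns 4; deviating to H yields -3 — not better.
Only Firm A has a strictly profitable deviation.

Firm A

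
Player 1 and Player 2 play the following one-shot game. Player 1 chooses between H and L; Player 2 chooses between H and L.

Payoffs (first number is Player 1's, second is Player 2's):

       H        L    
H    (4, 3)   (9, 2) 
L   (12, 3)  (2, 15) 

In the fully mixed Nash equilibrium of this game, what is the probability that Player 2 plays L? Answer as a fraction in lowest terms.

8/15

Let y be the probability that Player 2 plays H. In a completely mixed equilibrium, Player 1 must be indifferent between H and L.
Player 1's expected payoff from H is 4y + 9(1−y); from L it is 12y + 2(1−y).
Setting these equal: −5y + 9 = 10y + 2, so y = 7/15.
Therefore Player 2 plays L with probability 1 − 7/15 = 8/15.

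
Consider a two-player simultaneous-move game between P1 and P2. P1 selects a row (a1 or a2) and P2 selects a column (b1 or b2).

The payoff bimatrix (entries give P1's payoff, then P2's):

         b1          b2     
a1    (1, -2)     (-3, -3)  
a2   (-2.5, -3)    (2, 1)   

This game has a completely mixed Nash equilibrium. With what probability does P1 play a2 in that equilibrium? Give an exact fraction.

Let r be the probability that P1 plays a1. In a completely mixed equilibrium, P2 must be indifferent between b1 and b2.
P2's expected payoff from b1 is −2r − 3(1−r); from b2 it is −3r + (1−r).
Setting these equal: r − 3 = −4r + 1, so r = 4/5.
Therefore P1 plays a2 with probability 1 − 4/5 = 1/5.

1/5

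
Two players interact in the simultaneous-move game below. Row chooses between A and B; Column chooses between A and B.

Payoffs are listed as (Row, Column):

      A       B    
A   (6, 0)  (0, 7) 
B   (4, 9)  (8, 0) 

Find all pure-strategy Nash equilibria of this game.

none

(A, A): Column prefers B (7 > 0) — not an equilibrium.
(A, B): Row prefers B (8 > 0) — not an equilibrium.
(B, A): Row prefers A (6 > 4) — not an equilibrium.
(B, B): Column prefers A (9 > 0) — not an equilibrium.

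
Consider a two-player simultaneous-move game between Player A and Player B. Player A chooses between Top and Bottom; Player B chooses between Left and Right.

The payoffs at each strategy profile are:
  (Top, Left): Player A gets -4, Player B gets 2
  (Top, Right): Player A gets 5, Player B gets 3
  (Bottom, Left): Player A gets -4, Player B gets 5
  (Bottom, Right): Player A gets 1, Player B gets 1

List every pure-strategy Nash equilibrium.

(Top, Right) and (Bottom, Left)

(Top, Left): Player B prefers Right (3 > 2) — not an equilibrium.
(Top, Right): Player A gets 5 ≥ 1 from Bottom, and Player B gets 3 ≥ 2 from Left — Nash equilibrium.
(Bottom, Left): Player A gets -4 ≥ -4 from Top, and Player B gets 5 ≥ 1 from Right — Nash equilibrium.
(Bottom, Right): Player A prefers Top (5 > 1); Player B prefers Left (5 > 1) — not an equilibrium.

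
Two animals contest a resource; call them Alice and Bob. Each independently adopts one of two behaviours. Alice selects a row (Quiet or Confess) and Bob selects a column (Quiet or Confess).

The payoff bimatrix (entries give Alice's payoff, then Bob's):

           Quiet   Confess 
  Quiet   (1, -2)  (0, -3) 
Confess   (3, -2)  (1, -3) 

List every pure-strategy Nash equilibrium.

(Quiet, Quiet): Alice prefers Confess (3 > 1) — not an equilibrium.
(Quiet, Confess): Alice prefers Confess (1 > 0); Bob prefers Quiet (-2 > -3) — not an equilibrium.
(Confess, Quiet): Alice gets 3 ≥ 1 from Quiet, and Bob gets -2 ≥ -3 from Confess — Nash equilibrium.
(Confess, Confess): Bob prefers Quiet (-2 > -3) — not an equilibrium.

(Confess, Quiet)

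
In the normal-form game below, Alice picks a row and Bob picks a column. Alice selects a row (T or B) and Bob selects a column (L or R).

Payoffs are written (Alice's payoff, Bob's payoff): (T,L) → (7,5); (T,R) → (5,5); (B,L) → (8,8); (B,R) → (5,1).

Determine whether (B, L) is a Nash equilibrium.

At (B, L), Alice earns 8; switching to T would give 7, so Alice has no profitable deviation.
Bob earns 8; switching to R would give 1, so Bob has no profitable deviation.
Neither player can gain by a unilateral deviation, so this profile is a Nash equilibrium.

Yes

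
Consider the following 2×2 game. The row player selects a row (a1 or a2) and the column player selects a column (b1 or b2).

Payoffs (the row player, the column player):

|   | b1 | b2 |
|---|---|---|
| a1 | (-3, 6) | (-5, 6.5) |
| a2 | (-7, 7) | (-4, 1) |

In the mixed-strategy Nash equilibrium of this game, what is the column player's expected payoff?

First find p, the probability the row player plays a1, from the column player's indifference between b1 and b2: 6p + 7(1−p) = 6.5p + (1−p), giving p = 12/13.
Since the column player is indifferent in equilibrium, the column player's expected payoff equals the payoff from either column against (12/13, 1/13). Using b1: 6(12/13) + 7(1/13) = 79/13.

79/13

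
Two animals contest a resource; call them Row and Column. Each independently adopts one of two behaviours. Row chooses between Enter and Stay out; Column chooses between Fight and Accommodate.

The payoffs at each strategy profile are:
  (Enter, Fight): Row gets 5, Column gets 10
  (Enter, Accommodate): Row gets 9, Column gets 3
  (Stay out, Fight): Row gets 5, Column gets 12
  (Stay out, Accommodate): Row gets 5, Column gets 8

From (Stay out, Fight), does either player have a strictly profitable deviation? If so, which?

Neither

Row at (Stay out, Fight) earns 5; deviating to Enter yields 5 — not better.
Column earns 12; deviating to Accommodate yields 8 — not better.
Neither player can strictly improve; the profile is a Nash equilibrium.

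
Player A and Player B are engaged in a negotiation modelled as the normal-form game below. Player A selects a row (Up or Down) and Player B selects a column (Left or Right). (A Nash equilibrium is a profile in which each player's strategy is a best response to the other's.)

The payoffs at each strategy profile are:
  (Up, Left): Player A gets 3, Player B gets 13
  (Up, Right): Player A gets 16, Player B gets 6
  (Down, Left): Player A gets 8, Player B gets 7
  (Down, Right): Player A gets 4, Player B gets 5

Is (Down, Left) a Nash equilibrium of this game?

Yes

At (Down, Left), Player A earns 8; switching to Up would give 3, so Player A has no profitable deviation.
Player B earns 7; switching to Right would give 5, so Player B has no profitable deviation.
Neither player can gain by a unilateral deviation, so this profile is a Nash equilibrium.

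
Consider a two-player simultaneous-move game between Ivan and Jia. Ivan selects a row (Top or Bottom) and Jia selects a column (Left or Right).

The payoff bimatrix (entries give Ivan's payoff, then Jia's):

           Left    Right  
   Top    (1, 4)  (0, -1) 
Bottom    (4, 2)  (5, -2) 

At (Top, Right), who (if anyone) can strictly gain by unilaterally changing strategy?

Ivan at (Top, Right) earns 0; deviating to Bottom yields 5 — a strict improvement.
Jia earns -1; deviating to Left yields 4 — a strict improvement.
Both Ivan and Jia have strictly profitable deviations.

Both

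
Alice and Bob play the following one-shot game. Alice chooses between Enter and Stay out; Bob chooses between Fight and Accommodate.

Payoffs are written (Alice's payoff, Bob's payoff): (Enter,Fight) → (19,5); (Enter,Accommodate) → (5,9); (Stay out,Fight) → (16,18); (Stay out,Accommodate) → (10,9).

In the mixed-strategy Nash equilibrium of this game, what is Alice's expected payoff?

First find q, the probability Bob plays Fight, from Alice's indifference between Enter and Stay out: 19q + 5(1−q) = 16q + 10(1−q), giving q = 5/8.
Since Alice is indifferent in equilibrium, Alice's expected payoff equals the payoff from either row against (5/8, 3/8). Using Enter: 19(5/8) + 5(3/8) = 55/4.

55/4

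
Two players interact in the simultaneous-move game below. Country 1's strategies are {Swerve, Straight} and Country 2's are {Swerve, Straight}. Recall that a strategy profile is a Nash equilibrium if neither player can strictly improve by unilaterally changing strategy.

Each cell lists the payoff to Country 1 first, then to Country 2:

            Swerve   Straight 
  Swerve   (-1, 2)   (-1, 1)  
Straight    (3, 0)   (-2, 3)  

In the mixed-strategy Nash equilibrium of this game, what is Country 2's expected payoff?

3/2

First find x, the probability Country 1 plays Swerve, from Country 2's indifference between Swerve and Straight: 2x = x + 3(1−x), giving x = 3/4.
Since Country 2 is indifferent in equilibrium, Country 2's expected payoff equals the payoff from either column against (3/4, 1/4). Using Swerve: 2(3/4) = 3/2.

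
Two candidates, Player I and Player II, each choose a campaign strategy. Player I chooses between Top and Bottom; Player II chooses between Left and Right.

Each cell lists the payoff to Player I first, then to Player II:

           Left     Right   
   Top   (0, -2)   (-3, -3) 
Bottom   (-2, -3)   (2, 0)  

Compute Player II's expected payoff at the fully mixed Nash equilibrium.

First find x, the probability Player I plays Top, from Player II's indifference between Left and Right: −2x − 3(1−x) = −3x, giving x = 3/4.
Since Player II is indifferent in equilibrium, Player II's expected payoff equals the payoff from either column against (3/4, 1/4). Using Left: −2(3/4) − 3(1/4) = -9/4.

-9/4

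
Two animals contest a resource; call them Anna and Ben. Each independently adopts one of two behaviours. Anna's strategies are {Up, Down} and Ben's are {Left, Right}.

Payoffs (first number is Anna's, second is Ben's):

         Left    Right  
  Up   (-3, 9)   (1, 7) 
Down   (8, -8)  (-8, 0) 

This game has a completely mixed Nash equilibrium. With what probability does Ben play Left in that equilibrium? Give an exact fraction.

9/20

Let q be the probability that Ben plays Left. In a completely mixed equilibrium, Anna must be indifferent between Up and Down.
Anna's expected payoff from Up is −3q + (1−q); from Down it is 8q − 8(1−q).
Setting these equal: −4q + 1 = 16q − 8, so q = 9/20.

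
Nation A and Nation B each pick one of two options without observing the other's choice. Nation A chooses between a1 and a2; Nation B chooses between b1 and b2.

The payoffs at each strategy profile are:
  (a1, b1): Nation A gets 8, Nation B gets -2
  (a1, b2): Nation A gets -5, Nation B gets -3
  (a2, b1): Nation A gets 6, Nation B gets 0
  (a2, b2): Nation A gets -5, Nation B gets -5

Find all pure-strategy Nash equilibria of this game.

(a1, b1): Nation A gets 8 ≥ 6 from a2, and Nation B gets -2 ≥ -3 from b2 — Nash equilibrium.
(a1, b2): Nation B prefers b1 (-2 > -3) — not an equilibrium.
(a2, b1): Nation A prefers a1 (8 > 6) — not an equilibrium.
(a2, b2): Nation B prefers b1 (0 > -5) — not an equilibrium.

(a1, b1)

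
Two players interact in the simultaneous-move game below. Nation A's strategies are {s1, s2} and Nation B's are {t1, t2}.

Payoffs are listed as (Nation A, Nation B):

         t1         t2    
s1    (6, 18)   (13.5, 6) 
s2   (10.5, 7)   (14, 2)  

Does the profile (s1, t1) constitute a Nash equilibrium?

No

At (s1, t1), Nation A earns 6; switching to s2 would give 10.5, so Nation A would deviate.
Nation B earns 18; switching to t2 would give 6, so Nation B has no profitable deviation.
Since at least one player can profitably deviate, this is not a Nash equilibrium.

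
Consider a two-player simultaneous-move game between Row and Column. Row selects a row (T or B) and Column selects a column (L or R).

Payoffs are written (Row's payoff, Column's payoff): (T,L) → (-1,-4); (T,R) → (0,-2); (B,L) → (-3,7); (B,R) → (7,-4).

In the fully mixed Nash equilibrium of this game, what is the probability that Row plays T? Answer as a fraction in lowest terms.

Let p be the probability that Row plays T. In a completely mixed equilibrium, Column must be indifferent between L and R.
Column's expected payoff from L is −4p + 7(1−p); from R it is −2p − 4(1−p).
Setting these equal: −11p + 7 = 2p − 4, so p = 11/13.

11/13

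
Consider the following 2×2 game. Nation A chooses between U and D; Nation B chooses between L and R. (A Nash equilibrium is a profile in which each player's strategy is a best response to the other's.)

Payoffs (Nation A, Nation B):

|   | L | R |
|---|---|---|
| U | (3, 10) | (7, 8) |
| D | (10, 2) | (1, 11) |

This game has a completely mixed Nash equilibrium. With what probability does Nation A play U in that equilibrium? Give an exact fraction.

9/11

Let r be the probability that Nation A plays U. In a completely mixed equilibrium, Nation B must be indifferent between L and R.
Nation B's expected payoff from L is 10r + 2(1−r); from R it is 8r + 11(1−r).
Setting these equal: 8r + 2 = −3r + 11, so r = 9/11.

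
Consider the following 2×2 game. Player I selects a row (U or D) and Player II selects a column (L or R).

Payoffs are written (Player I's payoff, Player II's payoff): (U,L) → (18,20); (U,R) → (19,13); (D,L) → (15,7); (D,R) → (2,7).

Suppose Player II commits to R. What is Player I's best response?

U

Against R, Player I earns 19 from U and 2 from D.
So U is the best response.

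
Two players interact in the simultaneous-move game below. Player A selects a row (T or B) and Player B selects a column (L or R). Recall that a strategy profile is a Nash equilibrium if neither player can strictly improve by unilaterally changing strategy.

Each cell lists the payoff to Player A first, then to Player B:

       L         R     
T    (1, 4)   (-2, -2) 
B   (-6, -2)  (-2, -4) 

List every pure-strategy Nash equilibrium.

(T, L)

(T, L): Player A gets 1 ≥ -6 from B, and Player B gets 4 ≥ -2 from R — Nash equilibrium.
(T, R): Player B prefers L (4 > -2) — not an equilibrium.
(B, L): Player A prefers T (1 > -6) — not an equilibrium.
(B, R): Player B prefers L (-2 > -4) — not an equilibrium.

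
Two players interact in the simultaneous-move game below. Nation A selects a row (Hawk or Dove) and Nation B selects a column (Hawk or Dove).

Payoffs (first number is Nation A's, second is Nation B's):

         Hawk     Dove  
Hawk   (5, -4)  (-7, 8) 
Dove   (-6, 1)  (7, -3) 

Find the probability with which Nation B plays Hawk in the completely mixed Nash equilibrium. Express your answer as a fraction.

14/25

Let q be the probability that Nation B plays Hawk. In a completely mixed equilibrium, Nation A must be indifferent between Hawk and Dove.
Nation A's expected payoff from Hawk is 5q − 7(1−q); from Dove it is −6q + 7(1−q).
Setting these equal: 12q − 7 = −13q + 7, so q = 14/25.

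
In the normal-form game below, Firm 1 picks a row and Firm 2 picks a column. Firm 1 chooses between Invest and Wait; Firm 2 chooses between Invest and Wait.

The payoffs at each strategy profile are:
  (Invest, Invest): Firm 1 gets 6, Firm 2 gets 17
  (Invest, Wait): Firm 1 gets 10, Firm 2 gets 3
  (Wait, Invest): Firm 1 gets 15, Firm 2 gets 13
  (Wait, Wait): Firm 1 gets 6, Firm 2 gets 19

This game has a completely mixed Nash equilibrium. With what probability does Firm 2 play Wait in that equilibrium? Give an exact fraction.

9/13

Let q be the probability that Firm 2 plays Invest. In a completely mixed equilibrium, Firm 1 must be indifferent between Invest and Wait.
Firm 1's expected payoff from Invest is 6q + 10(1−q); from Wait it is 15q + 6(1−q).
Setting these equal: −4q + 10 = 9q + 6, so q = 4/13.
Therefore Firm 2 plays Wait with probability 1 − 4/13 = 9/13.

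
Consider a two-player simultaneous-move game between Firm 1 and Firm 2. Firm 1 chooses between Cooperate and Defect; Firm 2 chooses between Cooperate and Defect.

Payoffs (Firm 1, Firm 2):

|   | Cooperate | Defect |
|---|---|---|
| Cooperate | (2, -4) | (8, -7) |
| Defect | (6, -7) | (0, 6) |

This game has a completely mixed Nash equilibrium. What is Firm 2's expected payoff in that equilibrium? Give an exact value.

First find x, the probability Firm 1 plays Cooperate, from Firm 2's indifference between Cooperate and Defect: −4x − 7(1−x) = −7x + 6(1−x), giving x = 13/16.
Since Firm 2 is indifferent in equilibrium, Firm 2's expected payoff equals the payoff from either column against (13/16, 3/16). Using Cooperate: −4(13/16) − 7(3/16) = -73/16.

-73/16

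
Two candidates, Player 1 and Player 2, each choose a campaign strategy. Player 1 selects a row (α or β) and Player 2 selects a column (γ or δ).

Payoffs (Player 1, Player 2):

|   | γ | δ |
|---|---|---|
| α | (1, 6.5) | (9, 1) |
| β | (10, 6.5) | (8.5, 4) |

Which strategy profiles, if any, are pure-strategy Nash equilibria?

(β, γ)

(α, γ): Player 1 prefers β (10 > 1) — not an equilibrium.
(α, δ): Player 2 prefers γ (6.5 > 1) — not an equilibrium.
(β, γ): Player 1 gets 10 ≥ 1 from α, and Player 2 gets 6.5 ≥ 4 from δ — Nash equilibrium.
(β, δ): Player 1 prefers α (9 > 8.5); Player 2 prefers γ (6.5 > 4) — not an equilibrium.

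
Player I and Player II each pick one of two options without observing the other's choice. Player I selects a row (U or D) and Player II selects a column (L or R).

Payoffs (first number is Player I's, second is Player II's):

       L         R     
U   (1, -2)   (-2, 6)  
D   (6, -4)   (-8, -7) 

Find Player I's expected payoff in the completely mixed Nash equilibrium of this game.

First find y, the probability Player II plays L, from Player I's indifference between U and D: y − 2(1−y) = 6y − 8(1−y), giving y = 6/11.
Since Player I is indifferent in equilibrium, Player I's expected payoff equals the payoff from either row against (6/11, 5/11). Using U: (6/11) − 2(5/11) = -4/11.

-4/11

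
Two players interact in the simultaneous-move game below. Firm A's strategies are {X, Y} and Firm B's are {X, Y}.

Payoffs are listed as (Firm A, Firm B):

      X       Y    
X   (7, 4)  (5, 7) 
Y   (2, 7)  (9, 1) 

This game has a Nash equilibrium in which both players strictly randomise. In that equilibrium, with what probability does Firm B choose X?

Let c be the probability that Firm B plays X. In a completely mixed equilibrium, Firm A must be indifferent between X and Y.
Firm A's expected payoff from X is 7c + 5(1−c); from Y it is 2c + 9(1−c).
Setting these equal: 2c + 5 = −7c + 9, so c = 4/9.

4/9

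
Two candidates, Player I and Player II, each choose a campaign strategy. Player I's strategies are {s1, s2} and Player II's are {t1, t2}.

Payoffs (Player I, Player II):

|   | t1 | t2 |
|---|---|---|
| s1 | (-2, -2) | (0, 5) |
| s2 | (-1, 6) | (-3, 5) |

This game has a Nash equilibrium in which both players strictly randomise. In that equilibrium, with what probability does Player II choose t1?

Let y be the probability that Player II plays t1. In a completely mixed equilibrium, Player I must be indifferent between s1 and s2.
Player I's expected payoff from s1 is −2y; from s2 it is −y − 3(1−y).
Setting these equal: −2y = 2y − 3, so y = 3/4.

3/4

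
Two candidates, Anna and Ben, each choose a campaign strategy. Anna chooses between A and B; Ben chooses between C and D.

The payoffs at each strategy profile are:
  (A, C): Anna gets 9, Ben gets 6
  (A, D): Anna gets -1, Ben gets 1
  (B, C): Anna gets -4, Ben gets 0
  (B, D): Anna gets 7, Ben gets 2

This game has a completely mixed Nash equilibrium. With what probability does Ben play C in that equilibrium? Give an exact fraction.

Let q be the probability that Ben plays C. In a completely mixed equilibrium, Anna must be indifferent between A and B.
Anna's expected payoff from A is 9q − (1−q); from B it is −4q + 7(1−q).
Setting these equal: 10q − 1 = −11q + 7, so q = 8/21.

8/21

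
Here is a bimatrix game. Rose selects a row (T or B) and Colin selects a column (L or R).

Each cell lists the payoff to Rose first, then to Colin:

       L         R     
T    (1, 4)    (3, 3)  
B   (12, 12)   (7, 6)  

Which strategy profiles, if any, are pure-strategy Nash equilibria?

(B, L)

(T, L): Rose prefers B (12 > 1) — not an equilibrium.
(T, R): Rose prefers B (7 > 3); Colin prefers L (4 > 3) — not an equilibrium.
(B, L): Rose gets 12 ≥ 1 from T, and Colin gets 12 ≥ 6 from R — Nash equilibrium.
(B, R): Colin prefers L (12 > 6) — not an equilibrium.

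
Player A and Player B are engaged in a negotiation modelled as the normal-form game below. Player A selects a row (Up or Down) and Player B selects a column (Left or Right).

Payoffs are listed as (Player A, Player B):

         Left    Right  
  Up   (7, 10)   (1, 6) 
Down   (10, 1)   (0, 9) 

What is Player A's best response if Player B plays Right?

Up

Against Right, Player A earns 1 from Up and 0 from Down.
So Up is the best response.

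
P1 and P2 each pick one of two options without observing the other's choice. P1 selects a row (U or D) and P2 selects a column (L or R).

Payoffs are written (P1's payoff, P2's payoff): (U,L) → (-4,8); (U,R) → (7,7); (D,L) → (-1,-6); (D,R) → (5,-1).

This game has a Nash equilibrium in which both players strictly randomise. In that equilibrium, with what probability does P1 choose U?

Let r be the probability that P1 plays U. In a completely mixed equilibrium, P2 must be indifferent between L and R.
P2's expected payoff from L is 8r − 6(1−r); from R it is 7r − (1−r).
Setting these equal: 14r − 6 = 8r − 1, so r = 5/6.

5/6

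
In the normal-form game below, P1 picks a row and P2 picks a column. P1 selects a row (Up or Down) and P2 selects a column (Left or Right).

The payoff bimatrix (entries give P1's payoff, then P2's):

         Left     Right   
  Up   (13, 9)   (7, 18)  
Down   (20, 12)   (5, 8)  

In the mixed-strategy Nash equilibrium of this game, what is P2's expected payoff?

First find x, the probability P1 plays Up, from P2's indifference between Left and Right: 9x + 12(1−x) = 18x + 8(1−x), giving x = 4/13.
Since P2 is indifferent in equilibrium, P2's expected payoff equals the payoff from either column against (4/13, 9/13). Using Left: 9(4/13) + 12(9/13) = 144/13.

144/13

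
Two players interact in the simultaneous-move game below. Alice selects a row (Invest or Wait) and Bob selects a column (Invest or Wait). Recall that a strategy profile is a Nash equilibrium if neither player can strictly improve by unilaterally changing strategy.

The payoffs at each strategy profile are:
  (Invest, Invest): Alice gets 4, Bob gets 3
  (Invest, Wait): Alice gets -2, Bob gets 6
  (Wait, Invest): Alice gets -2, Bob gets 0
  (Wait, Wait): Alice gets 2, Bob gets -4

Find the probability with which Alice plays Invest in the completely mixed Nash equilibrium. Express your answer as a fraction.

4/7

Let x be the probability that Alice plays Invest. In a completely mixed equilibrium, Bob must be indifferent between Invest and Wait.
Bob's expected payoff from Invest is 3x; from Wait it is 6x − 4(1−x).
Setting these equal: 3x = 10x − 4, so x = 4/7.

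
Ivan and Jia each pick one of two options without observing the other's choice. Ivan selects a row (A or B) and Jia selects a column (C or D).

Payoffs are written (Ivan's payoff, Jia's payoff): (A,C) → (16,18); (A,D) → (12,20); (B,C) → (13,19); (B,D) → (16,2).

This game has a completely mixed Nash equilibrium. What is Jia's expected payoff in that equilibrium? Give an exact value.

First find x, the probability Ivan plays A, from Jia's indifference between C and D: 18x + 19(1−x) = 20x + 2(1−x), giving x = 17/19.
Since Jia is indifferent in equilibrium, Jia's expected payoff equals the payoff from either column against (17/19, 2/19). Using C: 18(17/19) + 19(2/19) = 344/19.

344/19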